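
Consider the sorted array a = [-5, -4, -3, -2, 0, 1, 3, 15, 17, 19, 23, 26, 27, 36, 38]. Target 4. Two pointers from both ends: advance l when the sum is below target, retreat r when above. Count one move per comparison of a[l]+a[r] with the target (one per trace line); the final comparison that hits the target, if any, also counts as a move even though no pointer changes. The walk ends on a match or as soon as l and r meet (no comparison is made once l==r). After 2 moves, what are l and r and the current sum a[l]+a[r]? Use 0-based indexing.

l=0, r=12, sum=22

l=0 r=14: -5+38=33 >4, r--
l=0 r=13: -5+36=31 >4, r--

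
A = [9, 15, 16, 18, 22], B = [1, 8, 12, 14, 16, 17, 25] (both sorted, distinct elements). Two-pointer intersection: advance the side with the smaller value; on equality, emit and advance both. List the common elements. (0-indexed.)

i=0 j=0: 9>1, j++
i=0 j=1: 9>8, j++
i=0 j=2: 9<12, i++
i=1 j=2: 15>12, j++
i=1 j=3: 15>14, j++
i=1 j=4: 15<16, i++
i=2 j=4: 16==16 emit, i++,j++
i=3 j=5: 18>17, j++
i=3 j=6: 18<25, i++
i=4 j=6: 22<25, i++

intersection = [16]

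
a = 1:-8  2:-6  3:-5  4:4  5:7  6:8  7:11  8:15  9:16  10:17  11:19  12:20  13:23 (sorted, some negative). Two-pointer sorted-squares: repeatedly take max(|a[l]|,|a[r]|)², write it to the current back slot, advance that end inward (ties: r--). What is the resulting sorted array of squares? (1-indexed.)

[16, 25, 36, 49, 64, 64, 121, 225, 256, 289, 361, 400, 529]

l=1 r=13: |-8|<=|23| out[13]=529, r--
l=1 r=12: |-8|<=|20| out[12]=400, r--
l=1 r=11: |-8|<=|19| out[11]=361, r--
l=1 r=10: |-8|<=|17| out[10]=289, r--
l=1 r=9: |-8|<=|16| out[9]=256, r--
l=1 r=8: |-8|<=|15| out[8]=225, r--
l=1 r=7: |-8|<=|11| out[7]=121, r--
l=1 r=6: |-8|<=|8| out[6]=64, r--
l=1 r=5: |-8|>|7| out[5]=64, l++
l=2 r=5: |-6|<=|7| out[4]=49, r--
l=2 r=4: |-6|>|4| out[3]=36, l++
l=3 r=4: |-5|>|4| out[2]=25, l++
l=4 r=4: |4|<=|4| out[1]=16, r--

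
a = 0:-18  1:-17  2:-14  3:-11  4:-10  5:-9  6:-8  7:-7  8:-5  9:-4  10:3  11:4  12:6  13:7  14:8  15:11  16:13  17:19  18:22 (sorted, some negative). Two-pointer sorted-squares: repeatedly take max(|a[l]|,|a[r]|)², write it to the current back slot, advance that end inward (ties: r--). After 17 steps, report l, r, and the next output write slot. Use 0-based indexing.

l=9, r=10, next write slot=1

l=0 r=18: |-18|<=|22| out[18]=484, r--
l=0 r=17: |-18|<=|19| out[17]=361, r--
l=0 r=16: |-18|>|13| out[16]=324, l++
l=1 r=16: |-17|>|13| out[15]=289, l++
l=2 r=16: |-14|>|13| out[14]=196, l++
l=3 r=16: |-11|<=|13| out[13]=169, r--
l=3 r=15: |-11|<=|11| out[12]=121, r--
l=3 r=14: |-11|>|8| out[11]=121, l++
l=4 r=14: |-10|>|8| out[10]=100, l++
l=5 r=14: |-9|>|8| out[9]=81, l++
l=6 r=14: |-8|<=|8| out[8]=64, r--
l=6 r=13: |-8|>|7| out[7]=64, l++
l=7 r=13: |-7|<=|7| out[6]=49, r--
l=7 r=12: |-7|>|6| out[5]=49, l++
l=8 r=12: |-5|<=|6| out[4]=36, r--
l=8 r=11: |-5|>|4| out[3]=25, l++
l=9 r=11: |-4|<=|4| out[2]=16, r--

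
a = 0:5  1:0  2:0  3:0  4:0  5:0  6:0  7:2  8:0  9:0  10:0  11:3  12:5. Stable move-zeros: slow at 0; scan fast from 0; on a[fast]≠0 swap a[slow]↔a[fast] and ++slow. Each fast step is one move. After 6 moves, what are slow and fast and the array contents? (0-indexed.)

slow=1, fast=6, a=[5, 0, 0, 0, 0, 0, 0, 2, 0, 0, 0, 3, 5]

(s=0,f=0) a[fast]=5≠0 swap→a[0]=5 → slow++,fast++
(s=1,f=1) a[fast]=0 → fast++
(s=1,f=2) a[fast]=0 → fast++
(s=1,f=3) a[fast]=0 → fast++
(s=1,f=4) a[fast]=0 → fast++
(s=1,f=5) a[fast]=0 → fast++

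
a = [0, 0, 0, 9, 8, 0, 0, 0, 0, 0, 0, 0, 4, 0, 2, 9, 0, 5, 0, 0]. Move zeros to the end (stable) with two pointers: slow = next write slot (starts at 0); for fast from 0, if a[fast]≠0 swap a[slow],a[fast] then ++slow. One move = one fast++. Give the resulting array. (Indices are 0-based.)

(s=0,f=0) a[fast]=0 → fast++
(s=0,f=1) a[fast]=0 → fast++
(s=0,f=2) a[fast]=0 → fast++
(s=0,f=3) a[fast]=9≠0 swap→a[0]=9 → slow++,fast++
(s=1,f=4) a[fast]=8≠0 swap→a[1]=8 → slow++,fast++
(s=2,f=5) a[fast]=0 → fast++
(s=2,f=6) a[fast]=0 → fast++
(s=2,f=7) a[fast]=0 → fast++
(s=2,f=8) a[fast]=0 → fast++
(s=2,f=9) a[fast]=0 → fast++
(s=2,f=10) a[fast]=0 → fast++
(s=2,f=11) a[fast]=0 → fast++
(s=2,f=12) a[fast]=4≠0 swap→a[2]=4 → slow++,fast++
(s=3,f=13) a[fast]=0 → fast++
(s=3,f=14) a[fast]=2≠0 swap→a[3]=2 → slow++,fast++
(s=4,f=15) a[fast]=9≠0 swap→a[4]=9 → slow++,fast++
(s=5,f=16) a[fast]=0 → fast++
(s=5,f=17) a[fast]=5≠0 swap→a[5]=5 → slow++,fast++
(s=6,f=18) a[fast]=0 → fast++
(s=6,f=19) a[fast]=0 → fast++

[9, 8, 4, 2, 9, 5, 0, 0, 0, 0, 0, 0, 0, 0, 0, 0, 0, 0, 0, 0]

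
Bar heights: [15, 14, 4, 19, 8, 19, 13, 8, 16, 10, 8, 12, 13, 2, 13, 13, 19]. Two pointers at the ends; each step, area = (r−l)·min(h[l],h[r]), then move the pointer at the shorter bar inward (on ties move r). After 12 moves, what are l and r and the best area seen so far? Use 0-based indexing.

l=3, r=7, best area=247

[0,16] min(15,19)*16=240 best=240 * → l++
[1,16] min(14,19)*15=210 best=240 → l++
[2,16] min(4,19)*14=56 best=240 → l++
[3,16] min(19,19)*13=247 best=247 * → r--
[3,15] min(19,13)*12=156 best=247 → r--
[3,14] min(19,13)*11=143 best=247 → r--
[3,13] min(19,2)*10=20 best=247 → r--
[3,12] min(19,13)*9=117 best=247 → r--
[3,11] min(19,12)*8=96 best=247 → r--
[3,10] min(19,8)*7=56 best=247 → r--
[3,9] min(19,10)*6=60 best=247 → r--
[3,8] min(19,16)*5=80 best=247 → r--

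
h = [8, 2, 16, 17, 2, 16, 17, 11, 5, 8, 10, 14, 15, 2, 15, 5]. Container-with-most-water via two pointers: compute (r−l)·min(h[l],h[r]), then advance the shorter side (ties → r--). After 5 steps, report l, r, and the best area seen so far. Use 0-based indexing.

l=2, r=12, best area=180

l=0 r=15: min(8,5)*15=75 best=75 *, r--
l=0 r=14: min(8,15)*14=112 best=112 *, l++
l=1 r=14: min(2,15)*13=26 best=112, l++
l=2 r=14: min(16,15)*12=180 best=180 *, r--
l=2 r=13: min(16,2)*11=22 best=180, r--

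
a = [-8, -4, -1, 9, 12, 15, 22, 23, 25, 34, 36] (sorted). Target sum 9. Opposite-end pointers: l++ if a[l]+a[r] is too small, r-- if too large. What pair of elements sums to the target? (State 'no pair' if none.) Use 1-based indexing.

l=1 r=11: -8+36=28 >9, r--
l=1 r=10: -8+34=26 >9, r--
l=1 r=9: -8+25=17 >9, r--
l=1 r=8: -8+23=15 >9, r--
l=1 r=7: -8+22=14 >9, r--
l=1 r=6: -8+15=7 <9, l++
l=2 r=6: -4+15=11 >9, r--
l=2 r=5: -4+12=8 <9, l++
l=3 r=5: -1+12=11 >9, r--
l=3 r=4: -1+9=8 <9, l++

no pair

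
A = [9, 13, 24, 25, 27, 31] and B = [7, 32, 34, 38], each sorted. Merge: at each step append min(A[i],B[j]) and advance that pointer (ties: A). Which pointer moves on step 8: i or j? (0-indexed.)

i=0 j=0: A[i]=9>B[j]=7 take 7, j++
i=0 j=1: A[i]=9<=B[j]=32 take 9, i++
i=1 j=1: A[i]=13<=B[j]=32 take 13, i++
i=2 j=1: A[i]=24<=B[j]=32 take 24, i++
i=3 j=1: A[i]=25<=B[j]=32 take 25, i++
i=4 j=1: A[i]=27<=B[j]=32 take 27, i++
i=5 j=1: A[i]=31<=B[j]=32 take 31, i++
i=6 j=1: A done, take B[j]=32, j++

j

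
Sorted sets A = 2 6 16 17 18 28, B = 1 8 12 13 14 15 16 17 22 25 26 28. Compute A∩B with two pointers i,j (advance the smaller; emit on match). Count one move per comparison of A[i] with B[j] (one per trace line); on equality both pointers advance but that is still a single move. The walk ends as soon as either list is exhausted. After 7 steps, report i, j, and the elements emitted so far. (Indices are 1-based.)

i=1 j=1: 2>1, j++
i=1 j=2: 2<8, i++
i=2 j=2: 6<8, i++
i=3 j=2: 16>8, j++
i=3 j=3: 16>12, j++
i=3 j=4: 16>13, j++
i=3 j=5: 16>14, j++

i=3, j=6, emitted=[]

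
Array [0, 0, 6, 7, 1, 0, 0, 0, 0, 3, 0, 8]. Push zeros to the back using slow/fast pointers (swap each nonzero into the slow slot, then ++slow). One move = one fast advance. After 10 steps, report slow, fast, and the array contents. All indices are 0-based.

slow=4, fast=10, a=[6, 7, 1, 3, 0, 0, 0, 0, 0, 0, 0, 8]

(s=0,f=0) a[fast]=0 → fast++
(s=0,f=1) a[fast]=0 → fast++
(s=0,f=2) a[fast]=6≠0 swap→a[0]=6 → slow++,fast++
(s=1,f=3) a[fast]=7≠0 swap→a[1]=7 → slow++,fast++
(s=2,f=4) a[fast]=1≠0 swap→a[2]=1 → slow++,fast++
(s=3,f=5) a[fast]=0 → fast++
(s=3,f=6) a[fast]=0 → fast++
(s=3,f=7) a[fast]=0 → fast++
(s=3,f=8) a[fast]=0 → fast++
(s=3,f=9) a[fast]=3≠0 swap→a[3]=3 → slow++,fast++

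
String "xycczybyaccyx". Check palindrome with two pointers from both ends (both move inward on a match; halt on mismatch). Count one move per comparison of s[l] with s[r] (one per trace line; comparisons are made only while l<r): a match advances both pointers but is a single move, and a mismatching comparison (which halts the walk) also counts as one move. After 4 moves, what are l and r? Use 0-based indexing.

l=4, r=8

l=0 r=12: 'x'=='x', l++,r--
l=1 r=11: 'y'=='y', l++,r--
l=2 r=10: 'c'=='c', l++,r--
l=3 r=9: 'c'=='c', l++,r--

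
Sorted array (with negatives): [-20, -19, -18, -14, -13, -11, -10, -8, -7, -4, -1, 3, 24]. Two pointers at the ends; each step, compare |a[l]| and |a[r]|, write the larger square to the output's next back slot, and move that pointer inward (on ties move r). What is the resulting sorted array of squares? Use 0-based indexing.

[1, 9, 16, 49, 64, 100, 121, 169, 196, 324, 361, 400, 576]

[0,12] |-20|<=|24| out[12]=576 → r--
[0,11] |-20|>|3| out[11]=400 → l++
[1,11] |-19|>|3| out[10]=361 → l++
[2,11] |-18|>|3| out[9]=324 → l++
[3,11] |-14|>|3| out[8]=196 → l++
[4,11] |-13|>|3| out[7]=169 → l++
[5,11] |-11|>|3| out[6]=121 → l++
[6,11] |-10|>|3| out[5]=100 → l++
[7,11] |-8|>|3| out[4]=64 → l++
[8,11] |-7|>|3| out[3]=49 → l++
[9,11] |-4|>|3| out[2]=16 → l++
[10,11] |-1|<=|3| out[1]=9 → r--
[10,10] |-1|<=|-1| out[0]=1 → r--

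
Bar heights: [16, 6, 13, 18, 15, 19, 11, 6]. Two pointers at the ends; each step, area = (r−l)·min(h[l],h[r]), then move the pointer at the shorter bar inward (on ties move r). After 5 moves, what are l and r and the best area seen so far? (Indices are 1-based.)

l=1 r=8: min(16,6)*7=42 best=42 *, r--
l=1 r=7: min(16,11)*6=66 best=66 *, r--
l=1 r=6: min(16,19)*5=80 best=80 *, l++
l=2 r=6: min(6,19)*4=24 best=80, l++
l=3 r=6: min(13,19)*3=39 best=80, l++

l=4, r=6, best area=80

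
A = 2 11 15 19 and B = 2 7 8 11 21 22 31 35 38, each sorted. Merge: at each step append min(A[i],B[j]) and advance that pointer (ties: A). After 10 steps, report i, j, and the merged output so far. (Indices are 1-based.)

i=5, j=7, merged so far=[2, 2, 7, 8, 11, 11, 15, 19, 21, 22]

[i=1,j=1] A[i]=2<=B[j]=2 take 2 → i++
[i=2,j=1] A[i]=11>B[j]=2 take 2 → j++
[i=2,j=2] A[i]=11>B[j]=7 take 7 → j++
[i=2,j=3] A[i]=11>B[j]=8 take 8 → j++
[i=2,j=4] A[i]=11<=B[j]=11 take 11 → i++
[i=3,j=4] A[i]=15>B[j]=11 take 11 → j++
[i=3,j=5] A[i]=15<=B[j]=21 take 15 → i++
[i=4,j=5] A[i]=19<=B[j]=21 take 19 → i++
[i=5,j=5] A done, take B[j]=21 → j++
[i=5,j=6] A done, take B[j]=22 → j++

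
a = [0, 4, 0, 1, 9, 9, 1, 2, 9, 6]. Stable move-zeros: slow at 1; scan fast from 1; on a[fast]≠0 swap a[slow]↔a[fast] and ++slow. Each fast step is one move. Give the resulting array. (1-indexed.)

[4, 1, 9, 9, 1, 2, 9, 6, 0, 0]

(s=1,f=1) a[fast]=0 → fast++
(s=1,f=2) a[fast]=4≠0 swap→a[1]=4 → slow++,fast++
(s=2,f=3) a[fast]=0 → fast++
(s=2,f=4) a[fast]=1≠0 swap→a[2]=1 → slow++,fast++
(s=3,f=5) a[fast]=9≠0 swap→a[3]=9 → slow++,fast++
(s=4,f=6) a[fast]=9≠0 swap→a[4]=9 → slow++,fast++
(s=5,f=7) a[fast]=1≠0 swap→a[5]=1 → slow++,fast++
(s=6,f=8) a[fast]=2≠0 swap→a[6]=2 → slow++,fast++
(s=7,f=9) a[fast]=9≠0 swap→a[7]=9 → slow++,fast++
(s=8,f=10) a[fast]=6≠0 swap→a[8]=6 → slow++,fast++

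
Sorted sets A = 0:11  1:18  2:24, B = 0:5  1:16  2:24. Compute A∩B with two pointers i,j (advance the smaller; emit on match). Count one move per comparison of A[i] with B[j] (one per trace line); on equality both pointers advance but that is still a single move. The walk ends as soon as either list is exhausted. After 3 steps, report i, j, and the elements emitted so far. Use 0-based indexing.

i=1, j=2, emitted=[]

i=0 j=0: 11>5, j++
i=0 j=1: 11<16, i++
i=1 j=1: 18>16, j++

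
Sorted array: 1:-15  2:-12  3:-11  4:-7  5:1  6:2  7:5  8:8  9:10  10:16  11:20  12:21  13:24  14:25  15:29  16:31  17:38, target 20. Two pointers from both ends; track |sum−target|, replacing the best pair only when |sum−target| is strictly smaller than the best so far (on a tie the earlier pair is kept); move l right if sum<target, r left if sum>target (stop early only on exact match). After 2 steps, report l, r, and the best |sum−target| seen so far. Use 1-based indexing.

l=2, r=16, best |Δ|=3

[1,17] -15+38=23 d=3 * → r--
[1,16] -15+31=16 d=4 → l++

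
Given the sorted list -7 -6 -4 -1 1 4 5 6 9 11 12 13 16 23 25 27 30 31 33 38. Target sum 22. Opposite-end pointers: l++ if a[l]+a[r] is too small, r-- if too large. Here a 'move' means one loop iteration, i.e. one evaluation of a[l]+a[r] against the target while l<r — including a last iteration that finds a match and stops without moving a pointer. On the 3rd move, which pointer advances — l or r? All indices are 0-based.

[0,19] -7+38=31 >22 → r--
[0,18] -7+33=26 >22 → r--
[0,17] -7+31=24 >22 → r--

r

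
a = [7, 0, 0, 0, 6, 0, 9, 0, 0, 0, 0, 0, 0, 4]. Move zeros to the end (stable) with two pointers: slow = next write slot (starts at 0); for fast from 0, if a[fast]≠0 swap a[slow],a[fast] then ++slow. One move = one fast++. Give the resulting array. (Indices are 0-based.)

(s=0,f=0) a[fast]=7≠0 swap→a[0]=7 → slow++,fast++
(s=1,f=1) a[fast]=0 → fast++
(s=1,f=2) a[fast]=0 → fast++
(s=1,f=3) a[fast]=0 → fast++
(s=1,f=4) a[fast]=6≠0 swap→a[1]=6 → slow++,fast++
(s=2,f=5) a[fast]=0 → fast++
(s=2,f=6) a[fast]=9≠0 swap→a[2]=9 → slow++,fast++
(s=3,f=7) a[fast]=0 → fast++
(s=3,f=8) a[fast]=0 → fast++
(s=3,f=9) a[fast]=0 → fast++
(s=3,f=10) a[fast]=0 → fast++
(s=3,f=11) a[fast]=0 → fast++
(s=3,f=12) a[fast]=0 → fast++
(s=3,f=13) a[fast]=4≠0 swap→a[3]=4 → slow++,fast++

[7, 6, 9, 4, 0, 0, 0, 0, 0, 0, 0, 0, 0, 0]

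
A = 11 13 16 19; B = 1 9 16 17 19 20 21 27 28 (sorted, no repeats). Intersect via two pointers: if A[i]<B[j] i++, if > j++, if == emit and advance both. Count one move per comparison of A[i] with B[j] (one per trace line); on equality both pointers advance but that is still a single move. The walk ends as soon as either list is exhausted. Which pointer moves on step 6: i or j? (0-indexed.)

j

i=0 j=0: 11>1, j++
i=0 j=1: 11>9, j++
i=0 j=2: 11<16, i++
i=1 j=2: 13<16, i++
i=2 j=2: 16==16 emit, i++,j++
i=3 j=3: 19>17, j++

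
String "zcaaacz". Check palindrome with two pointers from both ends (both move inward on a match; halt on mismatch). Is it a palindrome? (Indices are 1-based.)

palindrome

[1,7] 'z'=='z' → l++,r--
[2,6] 'c'=='c' → l++,r--
[3,5] 'a'=='a' → l++,r--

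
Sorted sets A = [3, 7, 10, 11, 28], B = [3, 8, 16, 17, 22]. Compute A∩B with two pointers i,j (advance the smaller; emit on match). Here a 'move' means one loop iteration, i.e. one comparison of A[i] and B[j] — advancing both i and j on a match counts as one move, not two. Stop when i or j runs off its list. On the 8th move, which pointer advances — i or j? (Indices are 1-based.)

j

[i=1,j=1] 3==3 emit → i++,j++
[i=2,j=2] 7<8 → i++
[i=3,j=2] 10>8 → j++
[i=3,j=3] 10<16 → i++
[i=4,j=3] 11<16 → i++
[i=5,j=3] 28>16 → j++
[i=5,j=4] 28>17 → j++
[i=5,j=5] 28>22 → j++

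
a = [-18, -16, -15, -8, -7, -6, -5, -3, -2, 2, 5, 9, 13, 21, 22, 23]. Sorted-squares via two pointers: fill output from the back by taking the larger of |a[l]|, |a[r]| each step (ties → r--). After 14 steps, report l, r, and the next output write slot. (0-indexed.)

[0,15] |-18|<=|23| out[15]=529 → r--
[0,14] |-18|<=|22| out[14]=484 → r--
[0,13] |-18|<=|21| out[13]=441 → r--
[0,12] |-18|>|13| out[12]=324 → l++
[1,12] |-16|>|13| out[11]=256 → l++
[2,12] |-15|>|13| out[10]=225 → l++
[3,12] |-8|<=|13| out[9]=169 → r--
[3,11] |-8|<=|9| out[8]=81 → r--
[3,10] |-8|>|5| out[7]=64 → l++
[4,10] |-7|>|5| out[6]=49 → l++
[5,10] |-6|>|5| out[5]=36 → l++
[6,10] |-5|<=|5| out[4]=25 → r--
[6,9] |-5|>|2| out[3]=25 → l++
[7,9] |-3|>|2| out[2]=9 → l++

l=8, r=9, next write slot=1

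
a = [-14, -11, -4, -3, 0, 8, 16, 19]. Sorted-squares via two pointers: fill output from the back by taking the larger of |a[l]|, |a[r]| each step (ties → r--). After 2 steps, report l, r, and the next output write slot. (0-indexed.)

l=0 r=7: |-14|<=|19| out[7]=361, r--
l=0 r=6: |-14|<=|16| out[6]=256, r--

l=0, r=5, next write slot=5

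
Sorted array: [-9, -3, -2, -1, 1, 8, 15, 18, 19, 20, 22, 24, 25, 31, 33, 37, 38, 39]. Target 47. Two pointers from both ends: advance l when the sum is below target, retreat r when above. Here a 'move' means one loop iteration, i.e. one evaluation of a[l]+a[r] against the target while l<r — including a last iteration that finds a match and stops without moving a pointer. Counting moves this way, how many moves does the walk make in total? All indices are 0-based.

l=0 r=17: -9+39=30 <47, l++
l=1 r=17: -3+39=36 <47, l++
l=2 r=17: -2+39=37 <47, l++
l=3 r=17: -1+39=38 <47, l++
l=4 r=17: 1+39=40 <47, l++
l=5 r=17: 8+39=47, found

6 moves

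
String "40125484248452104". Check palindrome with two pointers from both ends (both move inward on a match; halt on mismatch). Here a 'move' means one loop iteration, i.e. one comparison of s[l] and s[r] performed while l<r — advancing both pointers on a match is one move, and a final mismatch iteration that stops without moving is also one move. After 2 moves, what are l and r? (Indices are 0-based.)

l=0 r=16: '4'=='4', l++,r--
l=1 r=15: '0'=='0', l++,r--

l=2, r=14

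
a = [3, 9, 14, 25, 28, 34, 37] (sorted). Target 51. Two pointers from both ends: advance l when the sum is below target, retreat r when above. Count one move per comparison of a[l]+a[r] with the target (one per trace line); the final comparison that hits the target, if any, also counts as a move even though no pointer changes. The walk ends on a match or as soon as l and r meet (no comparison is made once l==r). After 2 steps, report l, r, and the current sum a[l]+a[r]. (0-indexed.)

[0,6] 3+37=40 <51 → l++
[1,6] 9+37=46 <51 → l++

l=2, r=6, sum=51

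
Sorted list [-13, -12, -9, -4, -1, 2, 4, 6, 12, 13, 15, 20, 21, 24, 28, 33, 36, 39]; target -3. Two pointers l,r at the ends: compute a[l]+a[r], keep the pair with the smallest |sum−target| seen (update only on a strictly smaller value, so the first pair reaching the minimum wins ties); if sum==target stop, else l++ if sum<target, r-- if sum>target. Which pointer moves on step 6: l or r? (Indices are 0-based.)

[0,17] -13+39=26 d=29 * → r--
[0,16] -13+36=23 d=26 * → r--
[0,15] -13+33=20 d=23 * → r--
[0,14] -13+28=15 d=18 * → r--
[0,13] -13+24=11 d=14 * → r--
[0,12] -13+21=8 d=11 * → r--

r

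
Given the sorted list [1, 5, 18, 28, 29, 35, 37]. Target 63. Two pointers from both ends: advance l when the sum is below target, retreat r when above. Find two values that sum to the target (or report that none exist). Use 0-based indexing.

(28, 35)

l=0 r=6: 1+37=38 <63, l++
l=1 r=6: 5+37=42 <63, l++
l=2 r=6: 18+37=55 <63, l++
l=3 r=6: 28+37=65 >63, r--
l=3 r=5: 28+35=63, found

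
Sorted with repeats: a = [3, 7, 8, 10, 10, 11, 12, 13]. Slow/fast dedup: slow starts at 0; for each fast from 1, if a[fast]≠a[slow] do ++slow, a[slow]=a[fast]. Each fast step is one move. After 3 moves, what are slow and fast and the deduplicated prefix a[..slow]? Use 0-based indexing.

slow=3, fast=4, prefix=[3, 7, 8, 10]

slow=0 fast=1: a[fast]=7≠a[slow]=3 write a[1]=7, slow++,fast++
slow=1 fast=2: a[fast]=8≠a[slow]=7 write a[2]=8, slow++,fast++
slow=2 fast=3: a[fast]=10≠a[slow]=8 write a[3]=10, slow++,fast++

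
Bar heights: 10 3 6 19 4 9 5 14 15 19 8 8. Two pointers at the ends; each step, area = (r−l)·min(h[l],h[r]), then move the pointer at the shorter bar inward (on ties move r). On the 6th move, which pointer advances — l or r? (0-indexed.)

l=0 r=11: min(10,8)*11=88 best=88 *, r--
l=0 r=10: min(10,8)*10=80 best=88, r--
l=0 r=9: min(10,19)*9=90 best=90 *, l++
l=1 r=9: min(3,19)*8=24 best=90, l++
l=2 r=9: min(6,19)*7=42 best=90, l++
l=3 r=9: min(19,19)*6=114 best=114 *, r--

r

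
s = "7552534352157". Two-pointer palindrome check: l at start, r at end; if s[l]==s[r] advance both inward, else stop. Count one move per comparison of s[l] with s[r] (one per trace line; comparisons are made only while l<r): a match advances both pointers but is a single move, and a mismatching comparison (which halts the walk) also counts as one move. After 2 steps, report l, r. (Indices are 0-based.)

l=2, r=10

l=0 r=12: '7'=='7', l++,r--
l=1 r=11: '5'=='5', l++,r--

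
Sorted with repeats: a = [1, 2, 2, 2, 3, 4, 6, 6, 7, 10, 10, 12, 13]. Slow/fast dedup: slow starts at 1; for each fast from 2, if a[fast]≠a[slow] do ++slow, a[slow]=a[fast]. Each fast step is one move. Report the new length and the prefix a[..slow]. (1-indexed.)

length 9; prefix = [1, 2, 3, 4, 6, 7, 10, 12, 13]

slow=1 fast=2: a[fast]=2≠a[slow]=1 write a[2]=2, slow++,fast++
slow=2 fast=3: a[fast]=2=a[slow] dup, fast++
slow=2 fast=4: a[fast]=2=a[slow] dup, fast++
slow=2 fast=5: a[fast]=3≠a[slow]=2 write a[3]=3, slow++,fast++
slow=3 fast=6: a[fast]=4≠a[slow]=3 write a[4]=4, slow++,fast++
slow=4 fast=7: a[fast]=6≠a[slow]=4 write a[5]=6, slow++,fast++
slow=5 fast=8: a[fast]=6=a[slow] dup, fast++
slow=5 fast=9: a[fast]=7≠a[slow]=6 write a[6]=7, slow++,fast++
slow=6 fast=10: a[fast]=10≠a[slow]=7 write a[7]=10, slow++,fast++
slow=7 fast=11: a[fast]=10=a[slow] dup, fast++
slow=7 fast=12: a[fast]=12≠a[slow]=10 write a[8]=12, slow++,fast++
slow=8 fast=13: a[fast]=13≠a[slow]=12 write a[9]=13, slow++,fast++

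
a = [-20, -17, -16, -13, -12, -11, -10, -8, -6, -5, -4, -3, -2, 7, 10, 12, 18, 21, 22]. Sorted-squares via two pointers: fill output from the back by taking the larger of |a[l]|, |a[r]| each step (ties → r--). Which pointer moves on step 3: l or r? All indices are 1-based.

l=1 r=19: |-20|<=|22| out[19]=484, r--
l=1 r=18: |-20|<=|21| out[18]=441, r--
l=1 r=17: |-20|>|18| out[17]=400, l++

l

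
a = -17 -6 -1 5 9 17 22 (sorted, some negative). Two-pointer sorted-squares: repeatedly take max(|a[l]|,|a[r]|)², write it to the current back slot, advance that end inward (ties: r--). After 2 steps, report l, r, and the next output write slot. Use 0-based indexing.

[0,6] |-17|<=|22| out[6]=484 → r--
[0,5] |-17|<=|17| out[5]=289 → r--

l=0, r=4, next write slot=4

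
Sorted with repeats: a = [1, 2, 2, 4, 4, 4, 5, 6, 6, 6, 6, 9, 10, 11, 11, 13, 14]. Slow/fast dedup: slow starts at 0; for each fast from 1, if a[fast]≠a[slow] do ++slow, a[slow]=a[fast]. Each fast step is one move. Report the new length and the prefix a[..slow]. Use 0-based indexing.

slow=0 fast=1: a[fast]=2≠a[slow]=1 write a[1]=2, slow++,fast++
slow=1 fast=2: a[fast]=2=a[slow] dup, fast++
slow=1 fast=3: a[fast]=4≠a[slow]=2 write a[2]=4, slow++,fast++
slow=2 fast=4: a[fast]=4=a[slow] dup, fast++
slow=2 fast=5: a[fast]=4=a[slow] dup, fast++
slow=2 fast=6: a[fast]=5≠a[slow]=4 write a[3]=5, slow++,fast++
slow=3 fast=7: a[fast]=6≠a[slow]=5 write a[4]=6, slow++,fast++
slow=4 fast=8: a[fast]=6=a[slow] dup, fast++
slow=4 fast=9: a[fast]=6=a[slow] dup, fast++
slow=4 fast=10: a[fast]=6=a[slow] dup, fast++
slow=4 fast=11: a[fast]=9≠a[slow]=6 write a[5]=9, slow++,fast++
slow=5 fast=12: a[fast]=10≠a[slow]=9 write a[6]=10, slow++,fast++
slow=6 fast=13: a[fast]=11≠a[slow]=10 write a[7]=11, slow++,fast++
slow=7 fast=14: a[fast]=11=a[slow] dup, fast++
slow=7 fast=15: a[fast]=13≠a[slow]=11 write a[8]=13, slow++,fast++
slow=8 fast=16: a[fast]=14≠a[slow]=13 write a[9]=14, slow++,fast++

length 10; prefix = [1, 2, 4, 5, 6, 9, 10, 11, 13, 14]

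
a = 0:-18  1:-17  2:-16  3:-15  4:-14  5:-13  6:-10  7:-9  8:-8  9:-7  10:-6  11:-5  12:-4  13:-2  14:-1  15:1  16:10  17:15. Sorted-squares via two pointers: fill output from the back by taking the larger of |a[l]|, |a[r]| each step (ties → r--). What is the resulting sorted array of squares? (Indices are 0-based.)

[1, 1, 4, 16, 25, 36, 49, 64, 81, 100, 100, 169, 196, 225, 225, 256, 289, 324]

[0,17] |-18|>|15| out[17]=324 → l++
[1,17] |-17|>|15| out[16]=289 → l++
[2,17] |-16|>|15| out[15]=256 → l++
[3,17] |-15|<=|15| out[14]=225 → r--
[3,16] |-15|>|10| out[13]=225 → l++
[4,16] |-14|>|10| out[12]=196 → l++
[5,16] |-13|>|10| out[11]=169 → l++
[6,16] |-10|<=|10| out[10]=100 → r--
[6,15] |-10|>|1| out[9]=100 → l++
[7,15] |-9|>|1| out[8]=81 → l++
[8,15] |-8|>|1| out[7]=64 → l++
[9,15] |-7|>|1| out[6]=49 → l++
[10,15] |-6|>|1| out[5]=36 → l++
[11,15] |-5|>|1| out[4]=25 → l++
[12,15] |-4|>|1| out[3]=16 → l++
[13,15] |-2|>|1| out[2]=4 → l++
[14,15] |-1|<=|1| out[1]=1 → r--
[14,14] |-1|<=|-1| out[0]=1 → r--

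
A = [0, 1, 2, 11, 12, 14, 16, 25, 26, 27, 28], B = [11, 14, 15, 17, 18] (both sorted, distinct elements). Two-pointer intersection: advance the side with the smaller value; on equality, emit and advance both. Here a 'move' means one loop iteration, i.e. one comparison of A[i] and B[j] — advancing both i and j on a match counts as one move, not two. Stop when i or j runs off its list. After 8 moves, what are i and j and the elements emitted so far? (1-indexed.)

i=8, j=4, emitted=[11, 14]

[i=1,j=1] 0<11 → i++
[i=2,j=1] 1<11 → i++
[i=3,j=1] 2<11 → i++
[i=4,j=1] 11==11 emit → i++,j++
[i=5,j=2] 12<14 → i++
[i=6,j=2] 14==14 emit → i++,j++
[i=7,j=3] 16>15 → j++
[i=7,j=4] 16<17 → i++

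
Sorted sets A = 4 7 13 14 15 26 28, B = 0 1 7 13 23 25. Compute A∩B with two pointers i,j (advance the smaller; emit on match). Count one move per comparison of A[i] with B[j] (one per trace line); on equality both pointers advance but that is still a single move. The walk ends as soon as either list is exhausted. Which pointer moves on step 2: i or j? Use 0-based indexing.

j

i=0 j=0: 4>0, j++
i=0 j=1: 4>1, j++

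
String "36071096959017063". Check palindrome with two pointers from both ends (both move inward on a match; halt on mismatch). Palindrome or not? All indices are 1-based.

not a palindrome (mismatch at 8,10)

l=1 r=17: '3'=='3', l++,r--
l=2 r=16: '6'=='6', l++,r--
l=3 r=15: '0'=='0', l++,r--
l=4 r=14: '7'=='7', l++,r--
l=5 r=13: '1'=='1', l++,r--
l=6 r=12: '0'=='0', l++,r--
l=7 r=11: '9'=='9', l++,r--
l=8 r=10: '6'!='5', stop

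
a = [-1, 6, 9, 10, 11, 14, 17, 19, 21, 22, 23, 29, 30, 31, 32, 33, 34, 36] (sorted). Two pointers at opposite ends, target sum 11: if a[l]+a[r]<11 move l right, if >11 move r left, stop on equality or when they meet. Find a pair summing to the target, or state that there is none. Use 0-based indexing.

no pair

[0,17] -1+36=35 >11 → r--
[0,16] -1+34=33 >11 → r--
[0,15] -1+33=32 >11 → r--
[0,14] -1+32=31 >11 → r--
[0,13] -1+31=30 >11 → r--
[0,12] -1+30=29 >11 → r--
[0,11] -1+29=28 >11 → r--
[0,10] -1+23=22 >11 → r--
[0,9] -1+22=21 >11 → r--
[0,8] -1+21=20 >11 → r--
[0,7] -1+19=18 >11 → r--
[0,6] -1+17=16 >11 → r--
[0,5] -1+14=13 >11 → r--
[0,4] -1+11=10 <11 → l++
[1,4] 6+11=17 >11 → r--
[1,3] 6+10=16 >11 → r--
[1,2] 6+9=15 >11 → r--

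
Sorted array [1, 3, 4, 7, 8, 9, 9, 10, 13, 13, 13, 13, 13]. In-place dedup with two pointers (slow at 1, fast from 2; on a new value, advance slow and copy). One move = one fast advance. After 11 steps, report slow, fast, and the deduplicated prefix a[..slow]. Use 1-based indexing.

slow=1 fast=2: a[fast]=3≠a[slow]=1 write a[2]=3, slow++,fast++
slow=2 fast=3: a[fast]=4≠a[slow]=3 write a[3]=4, slow++,fast++
slow=3 fast=4: a[fast]=7≠a[slow]=4 write a[4]=7, slow++,fast++
slow=4 fast=5: a[fast]=8≠a[slow]=7 write a[5]=8, slow++,fast++
slow=5 fast=6: a[fast]=9≠a[slow]=8 write a[6]=9, slow++,fast++
slow=6 fast=7: a[fast]=9=a[slow] dup, fast++
slow=6 fast=8: a[fast]=10≠a[slow]=9 write a[7]=10, slow++,fast++
slow=7 fast=9: a[fast]=13≠a[slow]=10 write a[8]=13, slow++,fast++
slow=8 fast=10: a[fast]=13=a[slow] dup, fast++
slow=8 fast=11: a[fast]=13=a[slow] dup, fast++
slow=8 fast=12: a[fast]=13=a[slow] dup, fast++

slow=8, fast=13, prefix=[1, 3, 4, 7, 8, 9, 10, 13]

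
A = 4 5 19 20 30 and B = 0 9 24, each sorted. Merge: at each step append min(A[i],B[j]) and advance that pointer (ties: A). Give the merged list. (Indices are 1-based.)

[0, 4, 5, 9, 19, 20, 24, 30]

i=1 j=1: A[i]=4>B[j]=0 take 0, j++
i=1 j=2: A[i]=4<=B[j]=9 take 4, i++
i=2 j=2: A[i]=5<=B[j]=9 take 5, i++
i=3 j=2: A[i]=19>B[j]=9 take 9, j++
i=3 j=3: A[i]=19<=B[j]=24 take 19, i++
i=4 j=3: A[i]=20<=B[j]=24 take 20, i++
i=5 j=3: A[i]=30>B[j]=24 take 24, j++
i=5 j=4: B done, take A[i]=30, i++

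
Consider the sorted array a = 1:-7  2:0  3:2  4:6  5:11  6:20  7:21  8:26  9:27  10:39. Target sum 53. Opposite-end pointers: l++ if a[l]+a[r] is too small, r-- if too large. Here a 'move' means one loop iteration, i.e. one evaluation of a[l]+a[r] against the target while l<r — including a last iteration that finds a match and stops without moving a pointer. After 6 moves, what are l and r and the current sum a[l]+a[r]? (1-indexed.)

l=6, r=9, sum=47

[1,10] -7+39=32 <53 → l++
[2,10] 0+39=39 <53 → l++
[3,10] 2+39=41 <53 → l++
[4,10] 6+39=45 <53 → l++
[5,10] 11+39=50 <53 → l++
[6,10] 20+39=59 >53 → r--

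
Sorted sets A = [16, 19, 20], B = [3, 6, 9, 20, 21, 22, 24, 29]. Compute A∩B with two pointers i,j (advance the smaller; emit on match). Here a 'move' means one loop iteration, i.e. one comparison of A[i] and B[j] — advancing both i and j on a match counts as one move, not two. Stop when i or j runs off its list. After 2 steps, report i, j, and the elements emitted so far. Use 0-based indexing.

i=0, j=2, emitted=[]

i=0 j=0: 16>3, j++
i=0 j=1: 16>6, j++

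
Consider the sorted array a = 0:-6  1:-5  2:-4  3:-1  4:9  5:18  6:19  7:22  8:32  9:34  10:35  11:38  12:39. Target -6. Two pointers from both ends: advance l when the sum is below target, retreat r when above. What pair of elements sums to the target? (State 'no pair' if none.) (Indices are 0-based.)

(-5, -1)

[0,12] -6+39=33 >-6 → r--
[0,11] -6+38=32 >-6 → r--
[0,10] -6+35=29 >-6 → r--
[0,9] -6+34=28 >-6 → r--
[0,8] -6+32=26 >-6 → r--
[0,7] -6+22=16 >-6 → r--
[0,6] -6+19=13 >-6 → r--
[0,5] -6+18=12 >-6 → r--
[0,4] -6+9=3 >-6 → r--
[0,3] -6+-1=-7 <-6 → l++
[1,3] -5+-1=-6 → found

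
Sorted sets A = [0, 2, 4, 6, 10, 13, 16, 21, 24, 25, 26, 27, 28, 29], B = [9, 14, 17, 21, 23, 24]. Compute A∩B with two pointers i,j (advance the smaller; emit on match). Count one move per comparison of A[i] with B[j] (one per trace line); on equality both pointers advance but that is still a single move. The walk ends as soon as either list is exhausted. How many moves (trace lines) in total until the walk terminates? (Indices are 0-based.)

13 moves

[i=0,j=0] 0<9 → i++
[i=1,j=0] 2<9 → i++
[i=2,j=0] 4<9 → i++
[i=3,j=0] 6<9 → i++
[i=4,j=0] 10>9 → j++
[i=4,j=1] 10<14 → i++
[i=5,j=1] 13<14 → i++
[i=6,j=1] 16>14 → j++
[i=6,j=2] 16<17 → i++
[i=7,j=2] 21>17 → j++
[i=7,j=3] 21==21 emit → i++,j++
[i=8,j=4] 24>23 → j++
[i=8,j=5] 24==24 emit → i++,j++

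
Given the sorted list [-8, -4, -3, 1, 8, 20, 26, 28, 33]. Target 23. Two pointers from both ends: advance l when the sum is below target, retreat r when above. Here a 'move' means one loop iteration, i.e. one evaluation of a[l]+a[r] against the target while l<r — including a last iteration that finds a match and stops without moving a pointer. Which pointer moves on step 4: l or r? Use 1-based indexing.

l

[1,9] -8+33=25 >23 → r--
[1,8] -8+28=20 <23 → l++
[2,8] -4+28=24 >23 → r--
[2,7] -4+26=22 <23 → l++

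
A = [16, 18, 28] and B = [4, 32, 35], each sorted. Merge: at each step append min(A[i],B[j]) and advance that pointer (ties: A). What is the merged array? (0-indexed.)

i=0 j=0: A[i]=16>B[j]=4 take 4, j++
i=0 j=1: A[i]=16<=B[j]=32 take 16, i++
i=1 j=1: A[i]=18<=B[j]=32 take 18, i++
i=2 j=1: A[i]=28<=B[j]=32 take 28, i++
i=3 j=1: A done, take B[j]=32, j++
i=3 j=2: A done, take B[j]=35, j++

[4, 16, 18, 28, 32, 35]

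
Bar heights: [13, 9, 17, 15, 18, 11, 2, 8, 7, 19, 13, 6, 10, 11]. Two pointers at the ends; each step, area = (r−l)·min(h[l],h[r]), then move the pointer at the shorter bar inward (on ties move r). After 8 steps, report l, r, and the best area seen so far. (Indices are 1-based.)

[1,14] min(13,11)*13=143 best=143 * → r--
[1,13] min(13,10)*12=120 best=143 → r--
[1,12] min(13,6)*11=66 best=143 → r--
[1,11] min(13,13)*10=130 best=143 → r--
[1,10] min(13,19)*9=117 best=143 → l++
[2,10] min(9,19)*8=72 best=143 → l++
[3,10] min(17,19)*7=119 best=143 → l++
[4,10] min(15,19)*6=90 best=143 → l++

l=5, r=10, best area=143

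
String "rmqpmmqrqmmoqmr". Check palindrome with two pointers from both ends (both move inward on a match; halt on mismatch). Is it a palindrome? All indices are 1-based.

l=1 r=15: 'r'=='r', l++,r--
l=2 r=14: 'm'=='m', l++,r--
l=3 r=13: 'q'=='q', l++,r--
l=4 r=12: 'p'!='o', stop

not a palindrome (mismatch at 4,12)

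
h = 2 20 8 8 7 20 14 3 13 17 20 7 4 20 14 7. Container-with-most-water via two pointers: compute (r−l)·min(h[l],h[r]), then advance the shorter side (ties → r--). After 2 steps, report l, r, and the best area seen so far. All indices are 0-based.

l=1, r=14, best area=98

[0,15] min(2,7)*15=30 best=30 * → l++
[1,15] min(20,7)*14=98 best=98 * → r--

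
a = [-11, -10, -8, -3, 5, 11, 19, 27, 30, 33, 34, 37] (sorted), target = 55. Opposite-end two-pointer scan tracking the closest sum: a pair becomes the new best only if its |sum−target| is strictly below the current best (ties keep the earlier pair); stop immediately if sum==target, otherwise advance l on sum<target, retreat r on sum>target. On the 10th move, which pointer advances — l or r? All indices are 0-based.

l=0 r=11: -11+37=26 d=29 *, l++
l=1 r=11: -10+37=27 d=28 *, l++
l=2 r=11: -8+37=29 d=26 *, l++
l=3 r=11: -3+37=34 d=21 *, l++
l=4 r=11: 5+37=42 d=13 *, l++
l=5 r=11: 11+37=48 d=7 *, l++
l=6 r=11: 19+37=56 d=1 *, r--
l=6 r=10: 19+34=53 d=2, l++
l=7 r=10: 27+34=61 d=6, r--
l=7 r=9: 27+33=60 d=5, r--

r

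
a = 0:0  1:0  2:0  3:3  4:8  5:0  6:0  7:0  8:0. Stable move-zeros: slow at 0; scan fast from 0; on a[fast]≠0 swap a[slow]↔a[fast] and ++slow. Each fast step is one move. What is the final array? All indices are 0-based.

[3, 8, 0, 0, 0, 0, 0, 0, 0]

(s=0,f=0) a[fast]=0 → fast++
(s=0,f=1) a[fast]=0 → fast++
(s=0,f=2) a[fast]=0 → fast++
(s=0,f=3) a[fast]=3≠0 swap→a[0]=3 → slow++,fast++
(s=1,f=4) a[fast]=8≠0 swap→a[1]=8 → slow++,fast++
(s=2,f=5) a[fast]=0 → fast++
(s=2,f=6) a[fast]=0 → fast++
(s=2,f=7) a[fast]=0 → fast++
(s=2,f=8) a[fast]=0 → fast++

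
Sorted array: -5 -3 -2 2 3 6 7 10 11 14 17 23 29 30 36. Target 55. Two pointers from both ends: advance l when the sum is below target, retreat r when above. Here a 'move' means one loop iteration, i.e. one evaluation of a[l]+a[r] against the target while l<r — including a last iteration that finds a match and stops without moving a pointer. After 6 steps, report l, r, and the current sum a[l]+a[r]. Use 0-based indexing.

l=6, r=14, sum=43

[0,14] -5+36=31 <55 → l++
[1,14] -3+36=33 <55 → l++
[2,14] -2+36=34 <55 → l++
[3,14] 2+36=38 <55 → l++
[4,14] 3+36=39 <55 → l++
[5,14] 6+36=42 <55 → l++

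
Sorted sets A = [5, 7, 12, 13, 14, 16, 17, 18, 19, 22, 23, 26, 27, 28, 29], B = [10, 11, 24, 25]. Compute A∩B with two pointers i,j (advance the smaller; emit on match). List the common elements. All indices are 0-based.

i=0 j=0: 5<10, i++
i=1 j=0: 7<10, i++
i=2 j=0: 12>10, j++
i=2 j=1: 12>11, j++
i=2 j=2: 12<24, i++
i=3 j=2: 13<24, i++
i=4 j=2: 14<24, i++
i=5 j=2: 16<24, i++
i=6 j=2: 17<24, i++
i=7 j=2: 18<24, i++
i=8 j=2: 19<24, i++
i=9 j=2: 22<24, i++
i=10 j=2: 23<24, i++
i=11 j=2: 26>24, j++
i=11 j=3: 26>25, j++

intersection = []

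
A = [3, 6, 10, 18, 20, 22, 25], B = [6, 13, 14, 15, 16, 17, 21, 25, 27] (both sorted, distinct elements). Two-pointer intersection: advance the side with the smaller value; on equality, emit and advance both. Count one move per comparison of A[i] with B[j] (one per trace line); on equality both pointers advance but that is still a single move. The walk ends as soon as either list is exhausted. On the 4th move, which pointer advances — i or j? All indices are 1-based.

j

[i=1,j=1] 3<6 → i++
[i=2,j=1] 6==6 emit → i++,j++
[i=3,j=2] 10<13 → i++
[i=4,j=2] 18>13 → j++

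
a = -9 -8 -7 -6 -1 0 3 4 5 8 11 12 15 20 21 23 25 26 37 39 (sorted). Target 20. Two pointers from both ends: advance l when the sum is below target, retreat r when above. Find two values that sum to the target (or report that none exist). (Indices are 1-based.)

(-6, 26)

l=1 r=20: -9+39=30 >20, r--
l=1 r=19: -9+37=28 >20, r--
l=1 r=18: -9+26=17 <20, l++
l=2 r=18: -8+26=18 <20, l++
l=3 r=18: -7+26=19 <20, l++
l=4 r=18: -6+26=20, found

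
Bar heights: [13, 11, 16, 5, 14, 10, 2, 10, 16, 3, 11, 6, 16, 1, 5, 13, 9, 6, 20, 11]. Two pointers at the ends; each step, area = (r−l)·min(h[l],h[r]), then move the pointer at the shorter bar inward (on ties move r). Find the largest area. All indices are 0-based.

[0,19] min(13,11)*19=209 best=209 * → r--
[0,18] min(13,20)*18=234 best=234 * → l++
[1,18] min(11,20)*17=187 best=234 → l++
[2,18] min(16,20)*16=256 best=256 * → l++
[3,18] min(5,20)*15=75 best=256 → l++
[4,18] min(14,20)*14=196 best=256 → l++
[5,18] min(10,20)*13=130 best=256 → l++
[6,18] min(2,20)*12=24 best=256 → l++
[7,18] min(10,20)*11=110 best=256 → l++
[8,18] min(16,20)*10=160 best=256 → l++
[9,18] min(3,20)*9=27 best=256 → l++
[10,18] min(11,20)*8=88 best=256 → l++
[11,18] min(6,20)*7=42 best=256 → l++
[12,18] min(16,20)*6=96 best=256 → l++
[13,18] min(1,20)*5=5 best=256 → l++
[14,18] min(5,20)*4=20 best=256 → l++
[15,18] min(13,20)*3=39 best=256 → l++
[16,18] min(9,20)*2=18 best=256 → l++
[17,18] min(6,20)*1=6 best=256 → l++

max area = 256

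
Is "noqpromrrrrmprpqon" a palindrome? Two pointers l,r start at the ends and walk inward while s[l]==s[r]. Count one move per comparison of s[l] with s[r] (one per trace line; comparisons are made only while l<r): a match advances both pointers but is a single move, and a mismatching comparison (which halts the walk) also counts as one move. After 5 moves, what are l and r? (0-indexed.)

l=5, r=12

[0,17] 'n'=='n' → l++,r--
[1,16] 'o'=='o' → l++,r--
[2,15] 'q'=='q' → l++,r--
[3,14] 'p'=='p' → l++,r--
[4,13] 'r'=='r' → l++,r--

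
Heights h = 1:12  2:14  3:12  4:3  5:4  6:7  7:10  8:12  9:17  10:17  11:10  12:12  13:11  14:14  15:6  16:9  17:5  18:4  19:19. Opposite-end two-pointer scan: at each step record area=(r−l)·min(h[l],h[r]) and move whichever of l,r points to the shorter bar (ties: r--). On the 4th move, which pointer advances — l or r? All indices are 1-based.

l

[1,19] min(12,19)*18=216 best=216 * → l++
[2,19] min(14,19)*17=238 best=238 * → l++
[3,19] min(12,19)*16=192 best=238 → l++
[4,19] min(3,19)*15=45 best=238 → l++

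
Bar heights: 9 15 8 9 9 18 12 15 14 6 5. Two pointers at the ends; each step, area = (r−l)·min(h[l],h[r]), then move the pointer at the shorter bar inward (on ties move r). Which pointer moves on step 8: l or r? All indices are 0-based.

[0,10] min(9,5)*10=50 best=50 * → r--
[0,9] min(9,6)*9=54 best=54 * → r--
[0,8] min(9,14)*8=72 best=72 * → l++
[1,8] min(15,14)*7=98 best=98 * → r--
[1,7] min(15,15)*6=90 best=98 → r--
[1,6] min(15,12)*5=60 best=98 → r--
[1,5] min(15,18)*4=60 best=98 → l++
[2,5] min(8,18)*3=24 best=98 → l++

l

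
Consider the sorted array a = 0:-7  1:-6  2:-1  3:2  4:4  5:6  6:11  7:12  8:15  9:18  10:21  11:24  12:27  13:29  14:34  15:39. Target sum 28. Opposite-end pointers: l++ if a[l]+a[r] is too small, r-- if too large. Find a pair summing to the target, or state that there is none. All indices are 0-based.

[0,15] -7+39=32 >28 → r--
[0,14] -7+34=27 <28 → l++
[1,14] -6+34=28 → found

(-6, 34)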